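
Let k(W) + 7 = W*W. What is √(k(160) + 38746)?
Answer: √64339 ≈ 253.65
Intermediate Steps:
k(W) = -7 + W² (k(W) = -7 + W*W = -7 + W²)
√(k(160) + 38746) = √((-7 + 160²) + 38746) = √((-7 + 25600) + 38746) = √(25593 + 38746) = √64339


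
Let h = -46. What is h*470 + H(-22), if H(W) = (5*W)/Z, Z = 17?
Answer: -367650/17 ≈ -21626.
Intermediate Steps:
H(W) = 5*W/17 (H(W) = (5*W)/17 = (5*W)*(1/17) = 5*W/17)
h*470 + H(-22) = -46*470 + (5/17)*(-22) = -21620 - 110/17 = -367650/17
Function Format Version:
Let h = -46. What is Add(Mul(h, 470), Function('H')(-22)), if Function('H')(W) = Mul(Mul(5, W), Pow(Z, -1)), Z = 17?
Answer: Rational(-367650, 17) ≈ -21626.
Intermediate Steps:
Function('H')(W) = Mul(Rational(5, 17), W) (Function('H')(W) = Mul(Mul(5, W), Pow(17, -1)) = Mul(Mul(5, W), Rational(1, 17)) = Mul(Rational(5, 17), W))
Add(Mul(h, 470), Function('H')(-22)) = Add(Mul(-46, 470), Mul(Rational(5, 17), -22)) = Add(-21620, Rational(-110, 17)) = Rational(-367650, 17)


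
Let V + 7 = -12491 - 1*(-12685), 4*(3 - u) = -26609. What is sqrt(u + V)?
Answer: 3*sqrt(3041)/2 ≈ 82.718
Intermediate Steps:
u = 26621/4 (u = 3 - 1/4*(-26609) = 3 + 26609/4 = 26621/4 ≈ 6655.3)
V = 187 (V = -7 + (-12491 - 1*(-12685)) = -7 + (-12491 + 12685) = -7 + 194 = 187)
sqrt(u + V) = sqrt(26621/4 + 187) = sqrt(27369/4) = 3*sqrt(3041)/2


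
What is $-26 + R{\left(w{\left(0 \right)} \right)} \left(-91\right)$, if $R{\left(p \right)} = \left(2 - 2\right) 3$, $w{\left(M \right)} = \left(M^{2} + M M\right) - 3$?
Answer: $-26$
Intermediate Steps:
$w{\left(M \right)} = -3 + 2 M^{2}$ ($w{\left(M \right)} = \left(M^{2} + M^{2}\right) - 3 = 2 M^{2} - 3 = -3 + 2 M^{2}$)
$R{\left(p \right)} = 0$ ($R{\left(p \right)} = 0 \cdot 3 = 0$)
$-26 + R{\left(w{\left(0 \right)} \right)} \left(-91\right) = -26 + 0 \left(-91\right) = -26 + 0 = -26$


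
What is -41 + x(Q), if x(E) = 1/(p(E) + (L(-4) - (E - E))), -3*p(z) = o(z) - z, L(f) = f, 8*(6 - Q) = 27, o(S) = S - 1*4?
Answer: -331/8 ≈ -41.375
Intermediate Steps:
o(S) = -4 + S (o(S) = S - 4 = -4 + S)
Q = 21/8 (Q = 6 - 1/8*27 = 6 - 27/8 = 21/8 ≈ 2.6250)
p(z) = 4/3 (p(z) = -((-4 + z) - z)/3 = -1/3*(-4) = 4/3)
x(E) = -3/8 (x(E) = 1/(4/3 + (-4 - (E - E))) = 1/(4/3 + (-4 - 1*0)) = 1/(4/3 + (-4 + 0)) = 1/(4/3 - 4) = 1/(-8/3) = -3/8)
-41 + x(Q) = -41 - 3/8 = -331/8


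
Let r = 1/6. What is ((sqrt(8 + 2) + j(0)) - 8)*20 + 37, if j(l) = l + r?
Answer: -359/3 + 20*sqrt(10) ≈ -56.421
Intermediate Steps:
r = 1/6 ≈ 0.16667
j(l) = 1/6 + l (j(l) = l + 1/6 = 1/6 + l)
((sqrt(8 + 2) + j(0)) - 8)*20 + 37 = ((sqrt(8 + 2) + (1/6 + 0)) - 8)*20 + 37 = ((sqrt(10) + 1/6) - 8)*20 + 37 = ((1/6 + sqrt(10)) - 8)*20 + 37 = (-47/6 + sqrt(10))*20 + 37 = (-470/3 + 20*sqrt(10)) + 37 = -359/3 + 20*sqrt(10)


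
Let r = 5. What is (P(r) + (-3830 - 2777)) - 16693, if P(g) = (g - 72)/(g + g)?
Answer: -233067/10 ≈ -23307.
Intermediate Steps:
P(g) = (-72 + g)/(2*g) (P(g) = (-72 + g)/((2*g)) = (-72 + g)*(1/(2*g)) = (-72 + g)/(2*g))
(P(r) + (-3830 - 2777)) - 16693 = ((1/2)*(-72 + 5)/5 + (-3830 - 2777)) - 16693 = ((1/2)*(1/5)*(-67) - 6607) - 16693 = (-67/10 - 6607) - 16693 = -66137/10 - 16693 = -233067/10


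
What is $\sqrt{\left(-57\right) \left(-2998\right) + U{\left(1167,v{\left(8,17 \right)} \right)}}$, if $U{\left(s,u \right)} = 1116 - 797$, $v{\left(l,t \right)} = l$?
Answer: $\sqrt{171205} \approx 413.77$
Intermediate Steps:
$U{\left(s,u \right)} = 319$ ($U{\left(s,u \right)} = 1116 - 797 = 319$)
$\sqrt{\left(-57\right) \left(-2998\right) + U{\left(1167,v{\left(8,17 \right)} \right)}} = \sqrt{\left(-57\right) \left(-2998\right) + 319} = \sqrt{170886 + 319} = \sqrt{171205}$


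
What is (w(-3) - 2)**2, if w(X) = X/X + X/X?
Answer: 0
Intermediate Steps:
w(X) = 2 (w(X) = 1 + 1 = 2)
(w(-3) - 2)**2 = (2 - 2)**2 = 0**2 = 0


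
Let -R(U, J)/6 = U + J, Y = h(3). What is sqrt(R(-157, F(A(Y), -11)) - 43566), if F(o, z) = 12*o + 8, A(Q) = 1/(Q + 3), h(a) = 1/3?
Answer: 2*I*sqrt(266835)/5 ≈ 206.62*I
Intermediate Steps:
h(a) = 1/3
Y = 1/3 ≈ 0.33333
A(Q) = 1/(3 + Q)
F(o, z) = 8 + 12*o
R(U, J) = -6*J - 6*U (R(U, J) = -6*(U + J) = -6*(J + U) = -6*J - 6*U)
sqrt(R(-157, F(A(Y), -11)) - 43566) = sqrt((-6*(8 + 12/(3 + 1/3)) - 6*(-157)) - 43566) = sqrt((-6*(8 + 12/(10/3)) + 942) - 43566) = sqrt((-6*(8 + 12*(3/10)) + 942) - 43566) = sqrt((-6*(8 + 18/5) + 942) - 43566) = sqrt((-6*58/5 + 942) - 43566) = sqrt((-348/5 + 942) - 43566) = sqrt(4362/5 - 43566) = sqrt(-213468/5) = 2*I*sqrt(266835)/5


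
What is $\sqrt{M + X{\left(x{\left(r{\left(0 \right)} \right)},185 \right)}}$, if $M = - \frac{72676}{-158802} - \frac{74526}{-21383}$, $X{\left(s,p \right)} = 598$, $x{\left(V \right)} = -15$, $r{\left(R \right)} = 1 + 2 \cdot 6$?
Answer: $\frac{\sqrt{1735180042448223645162}}{1697831583} \approx 24.535$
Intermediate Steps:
$r{\left(R \right)} = 13$ ($r{\left(R \right)} = 1 + 12 = 13$)
$M = \frac{6694454380}{1697831583}$ ($M = \left(-72676\right) \left(- \frac{1}{158802}\right) - - \frac{74526}{21383} = \frac{36338}{79401} + \frac{74526}{21383} = \frac{6694454380}{1697831583} \approx 3.9429$)
$\sqrt{M + X{\left(x{\left(r{\left(0 \right)} \right)},185 \right)}} = \sqrt{\frac{6694454380}{1697831583} + 598} = \sqrt{\frac{1021997741014}{1697831583}} = \frac{\sqrt{1735180042448223645162}}{1697831583}$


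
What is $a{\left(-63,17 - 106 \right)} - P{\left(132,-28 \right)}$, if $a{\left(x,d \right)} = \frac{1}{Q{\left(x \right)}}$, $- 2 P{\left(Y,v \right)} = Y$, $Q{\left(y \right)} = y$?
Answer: $\frac{4157}{63} \approx 65.984$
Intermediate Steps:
$P{\left(Y,v \right)} = - \frac{Y}{2}$
$a{\left(x,d \right)} = \frac{1}{x}$
$a{\left(-63,17 - 106 \right)} - P{\left(132,-28 \right)} = \frac{1}{-63} - \left(- \frac{1}{2}\right) 132 = - \frac{1}{63} - -66 = - \frac{1}{63} + 66 = \frac{4157}{63}$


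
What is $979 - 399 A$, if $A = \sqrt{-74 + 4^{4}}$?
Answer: $979 - 399 \sqrt{182} \approx -4403.8$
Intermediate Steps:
$A = \sqrt{182}$ ($A = \sqrt{-74 + 256} = \sqrt{182} \approx 13.491$)
$979 - 399 A = 979 - 399 \sqrt{182}$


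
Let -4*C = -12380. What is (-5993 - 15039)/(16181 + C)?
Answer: -5258/4819 ≈ -1.0911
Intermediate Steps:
C = 3095 (C = -1/4*(-12380) = 3095)
(-5993 - 15039)/(16181 + C) = (-5993 - 15039)/(16181 + 3095) = -21032/19276 = -21032*1/19276 = -5258/4819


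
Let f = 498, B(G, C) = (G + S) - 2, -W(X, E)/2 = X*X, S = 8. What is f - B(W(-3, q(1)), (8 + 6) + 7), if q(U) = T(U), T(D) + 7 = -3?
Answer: 510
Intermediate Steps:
T(D) = -10 (T(D) = -7 - 3 = -10)
q(U) = -10
W(X, E) = -2*X² (W(X, E) = -2*X*X = -2*X²)
B(G, C) = 6 + G (B(G, C) = (G + 8) - 2 = (8 + G) - 2 = 6 + G)
f - B(W(-3, q(1)), (8 + 6) + 7) = 498 - (6 - 2*(-3)²) = 498 - (6 - 2*9) = 498 - (6 - 18) = 498 - 1*(-12) = 498 + 12 = 510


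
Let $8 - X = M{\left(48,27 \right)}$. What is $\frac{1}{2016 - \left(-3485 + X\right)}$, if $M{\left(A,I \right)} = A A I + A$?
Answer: $\frac{1}{67749} \approx 1.476 \cdot 10^{-5}$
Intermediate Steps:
$M{\left(A,I \right)} = A + I A^{2}$ ($M{\left(A,I \right)} = A^{2} I + A = I A^{2} + A = A + I A^{2}$)
$X = -62248$ ($X = 8 - 48 \left(1 + 48 \cdot 27\right) = 8 - 48 \left(1 + 1296\right) = 8 - 48 \cdot 1297 = 8 - 62256 = -62248$)
$\frac{1}{2016 - \left(-3485 + X\right)} = \frac{1}{2016 + \left(3485 - -62248\right)} = \frac{1}{2016 + \left(3485 + 62248\right)} = \frac{1}{2016 + 65733} = \frac{1}{67749}$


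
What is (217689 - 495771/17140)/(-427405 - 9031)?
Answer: -3730693689/7480513040 ≈ -0.49872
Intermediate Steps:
(217689 - 495771/17140)/(-427405 - 9031) = (217689 - 495771*1/17140)/(-436436) = (217689 - 495771/17140)*(-1/436436) = (3730693689/17140)*(-1/436436) = -3730693689/7480513040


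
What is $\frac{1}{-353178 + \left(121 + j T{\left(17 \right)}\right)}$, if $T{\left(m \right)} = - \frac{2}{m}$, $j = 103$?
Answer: $- \frac{17}{6002175} \approx -2.8323 \cdot 10^{-6}$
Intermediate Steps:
$\frac{1}{-353178 + \left(121 + j T{\left(17 \right)}\right)} = \frac{1}{-353178 + \left(121 + 103 \left(- \frac{2}{17}\right)\right)} = \frac{1}{-353178 + \left(121 - \frac{206}{17}\right)} = \frac{1}{-353178 + \frac{1851}{17}} = \frac{1}{- \frac{6002175}{17}} = - \frac{17}{6002175}$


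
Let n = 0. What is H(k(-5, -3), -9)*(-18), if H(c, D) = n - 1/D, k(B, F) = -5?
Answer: -2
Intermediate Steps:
H(c, D) = -1/D (H(c, D) = 0 - 1/D = -1/D)
H(k(-5, -3), -9)*(-18) = -1/(-9)*(-18) = -1*(-⅑)*(-18) = (⅑)*(-18) = -2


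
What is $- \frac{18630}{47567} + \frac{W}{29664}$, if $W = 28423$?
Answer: $\frac{799356521}{1411027488} \approx 0.56651$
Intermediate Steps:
$- \frac{18630}{47567} + \frac{W}{29664} = - \frac{18630}{47567} + \frac{28423}{29664} = \frac{799356521}{1411027488}$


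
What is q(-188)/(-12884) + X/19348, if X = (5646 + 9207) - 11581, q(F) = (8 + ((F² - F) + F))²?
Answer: -1511274366134/15579977 ≈ -97001.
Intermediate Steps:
q(F) = (8 + F²)²
X = 3272 (X = 14853 - 11581 = 3272)
q(-188)/(-12884) + X/19348 = (8 + (-188)²)²/(-12884) + 3272/19348 = (8 + 35344)²*(-1/12884) + 3272*(1/19348) = 35352²*(-1/12884) + 818/4837 = 1249763904*(-1/12884) + 818/4837 = -312440976/3221 + 818/4837 = -1511274366134/15579977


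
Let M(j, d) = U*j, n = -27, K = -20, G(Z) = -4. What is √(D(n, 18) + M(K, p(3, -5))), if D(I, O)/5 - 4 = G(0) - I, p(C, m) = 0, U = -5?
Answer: √235 ≈ 15.330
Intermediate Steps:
M(j, d) = -5*j
D(I, O) = -5*I (D(I, O) = 20 + 5*(-4 - I) = 20 + (-20 - 5*I) = -5*I)
√(D(n, 18) + M(K, p(3, -5))) = √(-5*(-27) - 5*(-20)) = √(135 + 100) = √235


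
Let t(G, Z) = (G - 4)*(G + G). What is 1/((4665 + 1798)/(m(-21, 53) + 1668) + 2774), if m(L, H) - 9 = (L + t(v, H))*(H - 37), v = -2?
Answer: 75/208331 ≈ 0.00036000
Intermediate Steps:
t(G, Z) = 2*G*(-4 + G) (t(G, Z) = (-4 + G)*(2*G) = 2*G*(-4 + G))
m(L, H) = 9 + (-37 + H)*(24 + L) (m(L, H) = 9 + (L + 2*(-2)*(-4 - 2))*(H - 37) = 9 + (L + 2*(-2)*(-6))*(-37 + H) = 9 + (L + 24)*(-37 + H) = 9 + (24 + L)*(-37 + H) = 9 + (-37 + H)*(24 + L))
1/((4665 + 1798)/(m(-21, 53) + 1668) + 2774) = 1/((4665 + 1798)/((-879 - 37*(-21) + 24*53 + 53*(-21)) + 1668) + 2774) = 1/(6463/((-879 + 777 + 1272 - 1113) + 1668) + 2774) = 1/(6463/(57 + 1668) + 2774) = 1/(6463/1725 + 2774) = 1/(6463*(1/1725) + 2774) = 1/(281/75 + 2774) = 1/(208331/75) = 75/208331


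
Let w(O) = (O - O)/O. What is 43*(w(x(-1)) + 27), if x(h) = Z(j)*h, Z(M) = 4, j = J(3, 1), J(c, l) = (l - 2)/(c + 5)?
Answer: 1161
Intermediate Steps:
J(c, l) = (-2 + l)/(5 + c)
j = -⅛ (j = (-2 + 1)/(5 + 3) = -1/8 = (⅛)*(-1) = -⅛ ≈ -0.12500)
x(h) = 4*h
w(O) = 0 (w(O) = 0/O = 0)
43*(w(x(-1)) + 27) = 43*(0 + 27) = 43*27 = 1161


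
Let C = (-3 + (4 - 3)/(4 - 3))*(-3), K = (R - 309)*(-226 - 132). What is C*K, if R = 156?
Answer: 328644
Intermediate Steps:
K = 54774 (K = (156 - 309)*(-226 - 132) = -153*(-358) = 54774)
C = 6 (C = (-3 + 1/1)*(-3) = (-3 + 1*1)*(-3) = (-3 + 1)*(-3) = -2*(-3) = 6)
C*K = 6*54774 = 328644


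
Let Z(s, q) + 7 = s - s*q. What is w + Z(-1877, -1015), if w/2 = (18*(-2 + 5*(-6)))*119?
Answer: -2044127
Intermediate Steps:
Z(s, q) = -7 + s - q*s (Z(s, q) = -7 + (s - s*q) = -7 + (s - q*s) = -7 + s - q*s)
w = -137088 (w = 2*((18*(-2 + 5*(-6)))*119) = 2*((18*(-2 - 30))*119) = 2*((18*(-32))*119) = 2*(-576*119) = 2*(-68544) = -137088)
w + Z(-1877, -1015) = -137088 + (-7 - 1877 - 1*(-1015)*(-1877)) = -137088 + (-7 - 1877 - 1905155) = -137088 - 1907039 = -2044127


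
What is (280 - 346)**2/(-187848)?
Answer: -121/5218 ≈ -0.023189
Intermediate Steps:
(280 - 346)**2/(-187848) = (-66)**2*(-1/187848) = 4356*(-1/187848) = -121/5218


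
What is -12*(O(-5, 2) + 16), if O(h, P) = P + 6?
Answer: -288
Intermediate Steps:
O(h, P) = 6 + P
-12*(O(-5, 2) + 16) = -12*((6 + 2) + 16) = -12*(8 + 16) = -12*24 = -288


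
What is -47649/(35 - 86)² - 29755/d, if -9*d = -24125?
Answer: -123071128/4183275 ≈ -29.420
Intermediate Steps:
d = 24125/9 (d = -⅑*(-24125) = 24125/9 ≈ 2680.6)
-47649/(35 - 86)² - 29755/d = -47649/(35 - 86)² - 29755/24125/9 = -47649/((-51)²) - 29755*9/24125 = -47649/2601 - 53559/4825 = -47649*1/2601 - 53559/4825 = -15883/867 - 53559/4825 = -123071128/4183275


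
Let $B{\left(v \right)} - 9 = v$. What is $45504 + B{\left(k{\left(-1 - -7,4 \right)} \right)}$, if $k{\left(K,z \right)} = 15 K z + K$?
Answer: $45879$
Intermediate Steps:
$k{\left(K,z \right)} = K + 15 K z$ ($k{\left(K,z \right)} = 15 K z + K = K + 15 K z$)
$B{\left(v \right)} = 9 + v$
$45504 + B{\left(k{\left(-1 - -7,4 \right)} \right)} = 45504 + \left(9 + \left(-1 - -7\right) \left(1 + 15 \cdot 4\right)\right) = 45504 + \left(9 + \left(-1 + 7\right) \left(1 + 60\right)\right) = 45504 + \left(9 + 6 \cdot 61\right) = 45504 + \left(9 + 366\right) = 45504 + 375 = 45879$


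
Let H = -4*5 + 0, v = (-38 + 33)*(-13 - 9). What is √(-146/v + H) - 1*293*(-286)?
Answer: 83798 + I*√64515/55 ≈ 83798.0 + 4.6181*I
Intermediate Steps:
v = 110 (v = -5*(-22) = 110)
H = -20 (H = -20 + 0 = -20)
√(-146/v + H) - 1*293*(-286) = √(-146/110 - 20) - 1*293*(-286) = √(-146*1/110 - 20) - 293*(-286) = √(-73/55 - 20) + 83798 = √(-1173/55) + 83798 = I*√64515/55 + 83798 = 83798 + I*√64515/55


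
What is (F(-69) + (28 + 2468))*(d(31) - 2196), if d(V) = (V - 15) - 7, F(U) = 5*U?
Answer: -4704237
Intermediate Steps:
d(V) = -22 + V (d(V) = (-15 + V) - 7 = -22 + V)
(F(-69) + (28 + 2468))*(d(31) - 2196) = (5*(-69) + (28 + 2468))*((-22 + 31) - 2196) = (-345 + 2496)*(9 - 2196) = 2151*(-2187) = -4704237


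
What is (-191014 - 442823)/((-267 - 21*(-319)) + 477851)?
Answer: -633837/484283 ≈ -1.3088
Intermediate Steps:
(-191014 - 442823)/((-267 - 21*(-319)) + 477851) = -633837/((-267 + 6699) + 477851) = -633837/(6432 + 477851) = -633837/484283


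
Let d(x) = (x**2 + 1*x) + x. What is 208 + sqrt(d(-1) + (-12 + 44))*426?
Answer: 208 + 426*sqrt(31) ≈ 2579.9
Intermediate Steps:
d(x) = x**2 + 2*x (d(x) = (x**2 + x) + x = (x + x**2) + x = x**2 + 2*x)
208 + sqrt(d(-1) + (-12 + 44))*426 = 208 + sqrt(-(2 - 1) + (-12 + 44))*426 = 208 + sqrt(-1*1 + 32)*426 = 208 + sqrt(-1 + 32)*426 = 208 + sqrt(31)*426 = 208 + 426*sqrt(31)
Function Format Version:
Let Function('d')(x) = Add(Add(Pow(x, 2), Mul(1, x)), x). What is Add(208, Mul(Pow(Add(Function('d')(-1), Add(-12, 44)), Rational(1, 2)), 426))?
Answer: Add(208, Mul(426, Pow(31, Rational(1, 2)))) ≈ 2579.9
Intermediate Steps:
Function('d')(x) = Add(Pow(x, 2), Mul(2, x)) (Function('d')(x) = Add(Add(Pow(x, 2), x), x) = Add(Add(x, Pow(x, 2)), x) = Add(Pow(x, 2), Mul(2, x)))
Add(208, Mul(Pow(Add(Function('d')(-1), Add(-12, 44)), Rational(1, 2)), 426)) = Add(208, Mul(Pow(Add(Mul(-1, Add(2, -1)), Add(-12, 44)), Rational(1, 2)), 426)) = Add(208, Mul(Pow(Add(Mul(-1, 1), 32), Rational(1, 2)), 426)) = Add(208, Mul(Pow(Add(-1, 32), Rational(1, 2)), 426)) = Add(208, Mul(Pow(31, Rational(1, 2)), 426)) = Add(208, Mul(426, Pow(31, Rational(1, 2))))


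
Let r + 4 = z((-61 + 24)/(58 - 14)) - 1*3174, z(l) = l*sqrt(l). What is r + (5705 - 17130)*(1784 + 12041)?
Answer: -157953803 - 37*I*sqrt(407)/968 ≈ -1.5795e+8 - 0.77112*I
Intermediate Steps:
z(l) = l**(3/2)
r = -3178 - 37*I*sqrt(407)/968 (r = -4 + (((-61 + 24)/(58 - 14))**(3/2) - 1*3174) = -4 + ((-37/44)**(3/2) - 3174) = -4 + (-37*I*sqrt(407)/968 - 3174) = -4 + (-3174 - 37*I*sqrt(407)/968) = -3178 - 37*I*sqrt(407)/968 ≈ -3178.0 - 0.77112*I)
r + (5705 - 17130)*(1784 + 12041) = (-3178 - 37*I*sqrt(407)/968) + (5705 - 17130)*(1784 + 12041) = (-3178 - 37*I*sqrt(407)/968) - 11425*13825 = (-3178 - 37*I*sqrt(407)/968) - 157950625 = -157953803 - 37*I*sqrt(407)/968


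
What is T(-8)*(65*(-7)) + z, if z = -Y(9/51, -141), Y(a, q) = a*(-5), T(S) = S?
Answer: 61895/17 ≈ 3640.9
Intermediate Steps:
Y(a, q) = -5*a
z = 15/17 (z = -(-5)*9/51 = -(-5)*9*(1/51) = -(-5)*3/17 = -1*(-15/17) = 15/17 ≈ 0.88235)
T(-8)*(65*(-7)) + z = -520*(-7) + 15/17 = -8*(-455) + 15/17 = 3640 + 15/17 = 61895/17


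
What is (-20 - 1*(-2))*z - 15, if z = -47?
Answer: 831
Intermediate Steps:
(-20 - 1*(-2))*z - 15 = (-20 - 1*(-2))*(-47) - 15 = (-20 + 2)*(-47) - 15 = -18*(-47) - 15 = 846 - 15 = 831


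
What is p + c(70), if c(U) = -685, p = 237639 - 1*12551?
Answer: 224403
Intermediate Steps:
p = 225088 (p = 237639 - 12551 = 225088)
p + c(70) = 225088 - 685 = 224403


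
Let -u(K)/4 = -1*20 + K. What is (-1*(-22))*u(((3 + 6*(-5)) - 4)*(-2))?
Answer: -3696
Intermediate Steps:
u(K) = 80 - 4*K (u(K) = -4*(-1*20 + K) = -4*(-20 + K) = 80 - 4*K)
(-1*(-22))*u(((3 + 6*(-5)) - 4)*(-2)) = (-1*(-22))*(80 - 4*((3 + 6*(-5)) - 4)*(-2)) = 22*(80 - 4*((3 - 30) - 4)*(-2)) = 22*(80 - 4*(-27 - 4)*(-2)) = 22*(80 - (-124)*(-2)) = 22*(80 - 4*62) = 22*(80 - 248) = 22*(-168) = -3696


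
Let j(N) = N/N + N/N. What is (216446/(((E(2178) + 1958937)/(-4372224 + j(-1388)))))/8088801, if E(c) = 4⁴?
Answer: -946349963012/15847522297593 ≈ -0.059716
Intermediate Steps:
E(c) = 256
j(N) = 2 (j(N) = 1 + 1 = 2)
(216446/(((E(2178) + 1958937)/(-4372224 + j(-1388)))))/8088801 = (216446/(((256 + 1958937)/(-4372224 + 2))))/8088801 = (216446/((1959193/(-4372222))))*(1/8088801) = (216446/((1959193*(-1/4372222))))*(1/8088801) = (216446/(-1959193/4372222))*(1/8088801) = (216446*(-4372222/1959193))*(1/8088801) = -946349963012/1959193*1/8088801 = -946349963012/15847522297593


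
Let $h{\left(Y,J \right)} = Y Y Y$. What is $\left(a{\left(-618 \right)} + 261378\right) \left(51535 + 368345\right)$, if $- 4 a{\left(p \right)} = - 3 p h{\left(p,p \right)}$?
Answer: $45934753472074800$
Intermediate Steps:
$h{\left(Y,J \right)} = Y^{3}$ ($h{\left(Y,J \right)} = Y^{2} Y = Y^{3}$)
$a{\left(p \right)} = \frac{3 p^{4}}{4}$ ($a{\left(p \right)} = - \frac{- 3 p p^{3}}{4} = - \frac{\left(-3\right) p^{4}}{4} = \frac{3 p^{4}}{4}$)
$\left(a{\left(-618 \right)} + 261378\right) \left(51535 + 368345\right) = \left(\frac{3 \left(-618\right)^{4}}{4} + 261378\right) \left(51535 + 368345\right) = \left(\frac{3}{4} \cdot 145865941776 + 261378\right) 419880 = \left(109399456332 + 261378\right) 419880 = 109399717710 \cdot 419880 = 45934753472074800$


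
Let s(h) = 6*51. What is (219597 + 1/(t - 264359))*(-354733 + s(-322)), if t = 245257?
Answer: -1486729784910311/19102 ≈ -7.7831e+10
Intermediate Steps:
s(h) = 306
(219597 + 1/(t - 264359))*(-354733 + s(-322)) = (219597 + 1/(245257 - 264359))*(-354733 + 306) = (219597 + 1/(-19102))*(-354427) = (219597 - 1/19102)*(-354427) = (4194741893/19102)*(-354427) = -1486729784910311/19102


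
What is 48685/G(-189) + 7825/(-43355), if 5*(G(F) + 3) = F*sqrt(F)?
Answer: 5*(-177471*sqrt(21) + 422152330*I)/(26013*(-5*I + 189*sqrt(21))) ≈ -0.72131 + 93.682*I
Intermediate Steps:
G(F) = -3 + F**(3/2)/5 (G(F) = -3 + (F*sqrt(F))/5 = -3 + F**(3/2)/5)
48685/G(-189) + 7825/(-43355) = 48685/(-3 + (-189)**(3/2)/5) + 7825/(-43355) = 48685/(-3 + (-567*I*sqrt(21))/5) + 7825*(-1/43355) = 48685/(-3 - 567*I*sqrt(21)/5) - 1565/8671 = -1565/8671 + 48685/(-3 - 567*I*sqrt(21)/5)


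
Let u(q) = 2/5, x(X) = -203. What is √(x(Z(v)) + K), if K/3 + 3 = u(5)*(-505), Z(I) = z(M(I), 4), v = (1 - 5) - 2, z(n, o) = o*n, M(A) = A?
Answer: I*√818 ≈ 28.601*I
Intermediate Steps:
z(n, o) = n*o
v = -6 (v = -4 - 2 = -6)
Z(I) = 4*I (Z(I) = I*4 = 4*I)
u(q) = ⅖ (u(q) = 2*(⅕) = ⅖)
K = -615 (K = -9 + 3*((⅖)*(-505)) = -9 + 3*(-202) = -9 - 606 = -615)
√(x(Z(v)) + K) = √(-203 - 615) = √(-818) = I*√818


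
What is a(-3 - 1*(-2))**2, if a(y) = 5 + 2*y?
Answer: 9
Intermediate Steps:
a(-3 - 1*(-2))**2 = (5 + 2*(-3 - 1*(-2)))**2 = (5 + 2*(-3 + 2))**2 = (5 + 2*(-1))**2 = (5 - 2)**2 = 3**2 = 9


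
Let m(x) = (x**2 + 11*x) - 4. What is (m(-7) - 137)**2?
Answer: 28561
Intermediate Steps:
m(x) = -4 + x**2 + 11*x
(m(-7) - 137)**2 = ((-4 + (-7)**2 + 11*(-7)) - 137)**2 = ((-4 + 49 - 77) - 137)**2 = (-32 - 137)**2 = (-169)**2 = 28561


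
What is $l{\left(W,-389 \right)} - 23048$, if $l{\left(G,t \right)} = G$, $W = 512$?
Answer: $-22536$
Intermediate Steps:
$l{\left(W,-389 \right)} - 23048 = 512 - 23048 = -22536$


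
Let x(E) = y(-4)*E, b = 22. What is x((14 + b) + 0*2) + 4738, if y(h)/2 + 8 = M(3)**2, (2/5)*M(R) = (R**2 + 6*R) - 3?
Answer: 263362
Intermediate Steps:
M(R) = -15/2 + 15*R + 5*R**2/2 (M(R) = 5*((R**2 + 6*R) - 3)/2 = 5*(-3 + R**2 + 6*R)/2 = -15/2 + 15*R + 5*R**2/2)
y(h) = 7184 (y(h) = -16 + 2*(-15/2 + 15*3 + (5/2)*3**2)**2 = -16 + 2*(-15/2 + 45 + (5/2)*9)**2 = -16 + 2*(-15/2 + 45 + 45/2)**2 = -16 + 2*60**2 = -16 + 2*3600 = -16 + 7200 = 7184)
x(E) = 7184*E
x((14 + b) + 0*2) + 4738 = 7184*((14 + 22) + 0*2) + 4738 = 7184*(36 + 0) + 4738 = 7184*36 + 4738 = 258624 + 4738 = 263362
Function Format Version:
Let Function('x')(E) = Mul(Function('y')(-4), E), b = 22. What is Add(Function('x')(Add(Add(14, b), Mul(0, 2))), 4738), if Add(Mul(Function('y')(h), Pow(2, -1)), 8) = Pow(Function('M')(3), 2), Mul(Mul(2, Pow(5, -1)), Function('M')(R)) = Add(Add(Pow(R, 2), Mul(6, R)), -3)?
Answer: 263362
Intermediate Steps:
Function('M')(R) = Add(Rational(-15, 2), Mul(15, R), Mul(Rational(5, 2), Pow(R, 2))) (Function('M')(R) = Mul(Rational(5, 2), Add(Add(Pow(R, 2), Mul(6, R)), -3)) = Mul(Rational(5, 2), Add(-3, Pow(R, 2), Mul(6, R))) = Add(Rational(-15, 2), Mul(15, R), Mul(Rational(5, 2), Pow(R, 2))))
Function('y')(h) = 7184 (Function('y')(h) = Add(-16, Mul(2, Pow(Add(Rational(-15, 2), Mul(15, 3), Mul(Rational(5, 2), Pow(3, 2))), 2))) = Add(-16, Mul(2, Pow(Add(Rational(-15, 2), 45, Mul(Rational(5, 2), 9)), 2))) = Add(-16, Mul(2, Pow(Add(Rational(-15, 2), 45, Rational(45, 2)), 2))) = Add(-16, Mul(2, Pow(60, 2))) = Add(-16, Mul(2, 3600)) = Add(-16, 7200) = 7184)
Function('x')(E) = Mul(7184, E)
Add(Function('x')(Add(Add(14, b), Mul(0, 2))), 4738) = Add(Mul(7184, Add(Add(14, 22), Mul(0, 2))), 4738) = Add(Mul(7184, Add(36, 0)), 4738) = Add(Mul(7184, 36), 4738) = Add(258624, 4738) = 263362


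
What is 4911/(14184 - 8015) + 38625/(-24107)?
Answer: -119888148/148716083 ≈ -0.80615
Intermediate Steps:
4911/(14184 - 8015) + 38625/(-24107) = 4911/6169 + 38625*(-1/24107) = 4911*(1/6169) - 38625/24107 = 4911/6169 - 38625/24107 = -119888148/148716083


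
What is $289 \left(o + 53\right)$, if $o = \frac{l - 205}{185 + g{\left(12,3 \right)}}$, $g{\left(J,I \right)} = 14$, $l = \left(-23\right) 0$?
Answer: $\frac{2988838}{199} \approx 15019.0$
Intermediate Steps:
$l = 0$
$o = - \frac{205}{199}$ ($o = \frac{0 - 205}{185 + 14} = - \frac{205}{199} \approx -1.0302$)
$289 \left(o + 53\right) = 289 \left(- \frac{205}{199} + 53\right) = 289 \cdot \frac{10342}{199} = \frac{2988838}{199}$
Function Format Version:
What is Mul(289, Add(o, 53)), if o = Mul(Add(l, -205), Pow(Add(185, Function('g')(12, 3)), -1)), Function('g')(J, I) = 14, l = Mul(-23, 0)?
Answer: Rational(2988838, 199) ≈ 15019.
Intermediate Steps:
l = 0
o = Rational(-205, 199) (o = Mul(Add(0, -205), Pow(Add(185, 14), -1)) = Mul(-205, Pow(199, -1)) = Mul(-205, Rational(1, 199)) = Rational(-205, 199) ≈ -1.0302)
Mul(289, Add(o, 53)) = Mul(289, Add(Rational(-205, 199), 53)) = Mul(289, Rational(10342, 199)) = Rational(2988838, 199)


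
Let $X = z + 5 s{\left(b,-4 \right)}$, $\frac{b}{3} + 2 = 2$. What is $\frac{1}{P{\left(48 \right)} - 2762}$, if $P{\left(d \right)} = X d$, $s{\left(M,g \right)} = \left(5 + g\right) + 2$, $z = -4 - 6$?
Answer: $- \frac{1}{2522} \approx -0.00039651$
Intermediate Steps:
$z = -10$ ($z = -4 - 6 = -10$)
$b = 0$ ($b = -6 + 3 \cdot 2 = -6 + 6 = 0$)
$s{\left(M,g \right)} = 7 + g$
$X = 5$ ($X = -10 + 5 \left(7 - 4\right) = -10 + 5 \cdot 3 = -10 + 15 = 5$)
$P{\left(d \right)} = 5 d$
$\frac{1}{P{\left(48 \right)} - 2762} = \frac{1}{5 \cdot 48 - 2762} = \frac{1}{240 - 2762} = \frac{1}{-2522} = - \frac{1}{2522}$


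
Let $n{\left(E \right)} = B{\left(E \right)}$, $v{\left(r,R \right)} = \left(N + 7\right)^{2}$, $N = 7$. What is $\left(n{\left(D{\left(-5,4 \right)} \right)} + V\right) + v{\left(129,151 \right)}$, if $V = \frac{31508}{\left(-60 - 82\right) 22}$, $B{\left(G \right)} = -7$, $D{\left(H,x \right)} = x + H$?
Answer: $\frac{139732}{781} \approx 178.91$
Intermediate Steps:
$D{\left(H,x \right)} = H + x$
$V = - \frac{7877}{781}$ ($V = \frac{31508}{\left(-142\right) 22} = \frac{31508}{-3124} = 31508 \left(- \frac{1}{3124}\right) = - \frac{7877}{781} \approx -10.086$)
$v{\left(r,R \right)} = 196$ ($v{\left(r,R \right)} = \left(7 + 7\right)^{2} = 14^{2} = 196$)
$n{\left(E \right)} = -7$
$\left(n{\left(D{\left(-5,4 \right)} \right)} + V\right) + v{\left(129,151 \right)} = \left(-7 - \frac{7877}{781}\right) + 196 = - \frac{13344}{781} + 196 = \frac{139732}{781}$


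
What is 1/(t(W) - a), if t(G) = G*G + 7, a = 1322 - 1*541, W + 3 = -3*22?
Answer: 1/3987 ≈ 0.00025081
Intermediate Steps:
W = -69 (W = -3 - 3*22 = -3 - 66 = -69)
a = 781 (a = 1322 - 541 = 781)
t(G) = 7 + G**2 (t(G) = G**2 + 7 = 7 + G**2)
1/(t(W) - a) = 1/((7 + (-69)**2) - 1*781) = 1/((7 + 4761) - 781) = 1/(4768 - 781) = 1/3987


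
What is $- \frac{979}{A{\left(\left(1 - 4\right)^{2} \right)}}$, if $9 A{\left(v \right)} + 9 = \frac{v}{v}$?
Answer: $\frac{8811}{8} \approx 1101.4$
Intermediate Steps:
$A{\left(v \right)} = - \frac{8}{9}$ ($A{\left(v \right)} = -1 + \frac{v \frac{1}{v}}{9} = -1 + \frac{1}{9} \cdot 1 = -1 + \frac{1}{9} = - \frac{8}{9}$)
$- \frac{979}{A{\left(\left(1 - 4\right)^{2} \right)}} = - \frac{979}{- \frac{8}{9}} = \left(-979\right) \left(- \frac{9}{8}\right) = \frac{8811}{8}$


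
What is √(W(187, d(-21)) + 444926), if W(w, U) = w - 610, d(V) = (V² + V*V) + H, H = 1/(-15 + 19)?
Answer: √444503 ≈ 666.71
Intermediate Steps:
H = ¼ (H = 1/4 = ¼ ≈ 0.25000)
d(V) = ¼ + 2*V² (d(V) = (V² + V*V) + ¼ = (V² + V²) + ¼ = 2*V² + ¼ = ¼ + 2*V²)
W(w, U) = -610 + w
√(W(187, d(-21)) + 444926) = √((-610 + 187) + 444926) = √(-423 + 444926) = √444503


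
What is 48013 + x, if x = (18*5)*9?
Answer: 48823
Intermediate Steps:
x = 810 (x = 90*9 = 810)
48013 + x = 48013 + 810 = 48823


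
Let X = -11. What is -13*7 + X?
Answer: -102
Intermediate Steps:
-13*7 + X = -13*7 - 11 = -91 - 11 = -102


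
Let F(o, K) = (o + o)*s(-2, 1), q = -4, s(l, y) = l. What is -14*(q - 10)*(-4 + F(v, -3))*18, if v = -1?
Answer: 0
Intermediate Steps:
F(o, K) = -4*o (F(o, K) = (o + o)*(-2) = (2*o)*(-2) = -4*o)
-14*(q - 10)*(-4 + F(v, -3))*18 = -14*(-4 - 10)*(-4 - 4*(-1))*18 = -(-196)*(-4 + 4)*18 = -(-196)*0*18 = -14*0*18 = 0*18 = 0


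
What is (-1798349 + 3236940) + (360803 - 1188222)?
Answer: 611172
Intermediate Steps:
(-1798349 + 3236940) + (360803 - 1188222) = 1438591 - 827419 = 611172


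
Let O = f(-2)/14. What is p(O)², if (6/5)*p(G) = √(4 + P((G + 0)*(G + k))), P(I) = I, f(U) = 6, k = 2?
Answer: 6175/1764 ≈ 3.5006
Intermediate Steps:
O = 3/7 (O = 6/14 = 6*(1/14) = 3/7 ≈ 0.42857)
p(G) = 5*√(4 + G*(2 + G))/6 (p(G) = 5*√(4 + (G + 0)*(G + 2))/6 = 5*√(4 + G*(2 + G))/6)
p(O)² = (5*√(4 + 3*(2 + 3/7)/7)/6)² = (5*√(4 + (3/7)*(17/7))/6)² = (5*√(4 + 51/49)/6)² = (5*√(247/49)/6)² = (5*(√247/7)/6)² = (5*√247/42)² = 6175/1764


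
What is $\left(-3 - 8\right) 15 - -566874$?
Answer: $566709$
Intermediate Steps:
$\left(-3 - 8\right) 15 - -566874 = \left(-11\right) 15 + 566874 = -165 + 566874 = 566709$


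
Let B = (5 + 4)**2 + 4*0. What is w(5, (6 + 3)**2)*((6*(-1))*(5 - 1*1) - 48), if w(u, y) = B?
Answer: -5832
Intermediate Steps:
B = 81 (B = 9**2 + 0 = 81 + 0 = 81)
w(u, y) = 81
w(5, (6 + 3)**2)*((6*(-1))*(5 - 1*1) - 48) = 81*((6*(-1))*(5 - 1*1) - 48) = 81*(-6*(5 - 1) - 48) = 81*(-6*4 - 48) = 81*(-24 - 48) = 81*(-72) = -5832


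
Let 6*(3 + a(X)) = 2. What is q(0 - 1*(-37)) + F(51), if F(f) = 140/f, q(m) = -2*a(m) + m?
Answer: 2299/51 ≈ 45.078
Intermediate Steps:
a(X) = -8/3 (a(X) = -3 + (⅙)*2 = -3 + ⅓ = -8/3)
q(m) = 16/3 + m (q(m) = -2*(-8/3) + m = 16/3 + m)
q(0 - 1*(-37)) + F(51) = (16/3 + (0 - 1*(-37))) + 140/51 = (16/3 + (0 + 37)) + 140*(1/51) = (16/3 + 37) + 140/51 = 127/3 + 140/51 = 2299/51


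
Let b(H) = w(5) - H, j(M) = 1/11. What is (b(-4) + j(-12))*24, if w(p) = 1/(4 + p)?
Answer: 3328/33 ≈ 100.85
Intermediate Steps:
j(M) = 1/11
b(H) = ⅑ - H (b(H) = 1/(4 + 5) - H = 1/9 - H = ⅑ - H)
(b(-4) + j(-12))*24 = ((⅑ - 1*(-4)) + 1/11)*24 = ((⅑ + 4) + 1/11)*24 = (37/9 + 1/11)*24 = (416/99)*24 = 3328/33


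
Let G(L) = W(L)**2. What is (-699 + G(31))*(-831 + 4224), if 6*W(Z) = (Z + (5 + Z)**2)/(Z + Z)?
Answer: -35803496599/15376 ≈ -2.3285e+6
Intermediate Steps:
W(Z) = (Z + (5 + Z)**2)/(12*Z) (W(Z) = ((Z + (5 + Z)**2)/(Z + Z))/6 = ((Z + (5 + Z)**2)/((2*Z)))/6 = ((Z + (5 + Z)**2)*(1/(2*Z)))/6 = ((Z + (5 + Z)**2)/(2*Z))/6 = (Z + (5 + Z)**2)/(12*Z))
G(L) = (L + (5 + L)**2)**2/(144*L**2) (G(L) = ((L + (5 + L)**2)/(12*L))**2 = (L + (5 + L)**2)**2/(144*L**2))
(-699 + G(31))*(-831 + 4224) = (-699 + (1/144)*(31 + (5 + 31)**2)**2/31**2)*(-831 + 4224) = (-699 + (1/144)*(1/961)*(31 + 36**2)**2)*3393 = (-699 + (1/144)*(1/961)*(31 + 1296)**2)*3393 = (-699 + (1/144)*(1/961)*1327**2)*3393 = (-699 + (1/144)*(1/961)*1760929)*3393 = (-699 + 1760929/138384)*3393 = -94969487/138384*3393 = -35803496599/15376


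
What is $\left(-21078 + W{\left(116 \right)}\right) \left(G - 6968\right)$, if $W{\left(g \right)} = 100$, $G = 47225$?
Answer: $-844511346$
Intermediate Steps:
$\left(-21078 + W{\left(116 \right)}\right) \left(G - 6968\right) = \left(-21078 + 100\right) \left(47225 - 6968\right) = \left(-20978\right) 40257 = -844511346$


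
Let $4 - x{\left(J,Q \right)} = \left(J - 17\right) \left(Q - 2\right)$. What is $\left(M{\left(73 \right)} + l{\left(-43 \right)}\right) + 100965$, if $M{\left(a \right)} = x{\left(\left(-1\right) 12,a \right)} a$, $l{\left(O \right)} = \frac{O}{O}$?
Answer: $251565$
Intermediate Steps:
$x{\left(J,Q \right)} = 4 - \left(-17 + J\right) \left(-2 + Q\right)$ ($x{\left(J,Q \right)} = 4 - \left(J - 17\right) \left(Q - 2\right) = 4 - \left(-17 + J\right) \left(-2 + Q\right)$)
$l{\left(O \right)} = 1$
$M{\left(a \right)} = a \left(-54 + 29 a\right)$ ($M{\left(a \right)} = \left(-30 + 2 \left(\left(-1\right) 12\right) + 17 a - \left(-1\right) 12 a\right) a = \left(-30 + 2 \left(-12\right) + 17 a - - 12 a\right) a = \left(-30 - 24 + 17 a + 12 a\right) a = \left(-54 + 29 a\right) a = a \left(-54 + 29 a\right)$)
$\left(M{\left(73 \right)} + l{\left(-43 \right)}\right) + 100965 = \left(73 \left(-54 + 29 \cdot 73\right) + 1\right) + 100965 = \left(73 \left(-54 + 2117\right) + 1\right) + 100965 = \left(73 \cdot 2063 + 1\right) + 100965 = \left(150599 + 1\right) + 100965 = 150600 + 100965 = 251565$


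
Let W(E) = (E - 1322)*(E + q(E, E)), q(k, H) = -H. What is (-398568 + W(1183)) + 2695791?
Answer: 2297223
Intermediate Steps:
W(E) = 0 (W(E) = (E - 1322)*(E - E) = (-1322 + E)*0 = 0)
(-398568 + W(1183)) + 2695791 = (-398568 + 0) + 2695791 = -398568 + 2695791 = 2297223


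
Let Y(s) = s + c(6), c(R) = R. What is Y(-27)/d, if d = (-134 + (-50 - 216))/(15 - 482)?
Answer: -9807/400 ≈ -24.517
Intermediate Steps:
d = 400/467 (d = (-134 - 266)/(-467) = -400*(-1/467) = 400/467 ≈ 0.85653)
Y(s) = 6 + s (Y(s) = s + 6 = 6 + s)
Y(-27)/d = (6 - 27)/(400/467) = -21*467/400 = -9807/400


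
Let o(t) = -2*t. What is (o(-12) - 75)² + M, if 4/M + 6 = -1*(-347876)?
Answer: 452404937/173935 ≈ 2601.0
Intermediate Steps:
M = 2/173935 (M = 4/(-6 - 1*(-347876)) = 4/(-6 + 347876) = 4/347870 = 4*(1/347870) = 2/173935 ≈ 1.1499e-5)
(o(-12) - 75)² + M = (-2*(-12) - 75)² + 2/173935 = (24 - 75)² + 2/173935 = (-51)² + 2/173935 = 2601 + 2/173935 = 452404937/173935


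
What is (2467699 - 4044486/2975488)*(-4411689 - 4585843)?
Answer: -8258165113773862379/371936 ≈ -2.2203e+13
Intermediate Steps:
(2467699 - 4044486/2975488)*(-4411689 - 4585843) = (2467699 - 4044486*1/2975488)*(-8997532) = (2467699 - 2022243/1487744)*(-8997532) = (3671302358813/1487744)*(-8997532) = -8258165113773862379/371936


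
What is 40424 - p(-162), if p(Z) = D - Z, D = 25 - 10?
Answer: 40247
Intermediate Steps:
D = 15
p(Z) = 15 - Z
40424 - p(-162) = 40424 - (15 - 1*(-162)) = 40424 - (15 + 162) = 40424 - 1*177 = 40424 - 177 = 40247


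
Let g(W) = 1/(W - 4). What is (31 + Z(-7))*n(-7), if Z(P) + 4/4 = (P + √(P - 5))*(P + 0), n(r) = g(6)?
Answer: 79/2 - 7*I*√3 ≈ 39.5 - 12.124*I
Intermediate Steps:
g(W) = 1/(-4 + W)
n(r) = ½ (n(r) = 1/(-4 + 6) = 1/2 = ½)
Z(P) = -1 + P*(P + √(-5 + P)) (Z(P) = -1 + (P + √(P - 5))*(P + 0) = -1 + (P + √(-5 + P))*P = -1 + P*(P + √(-5 + P)))
(31 + Z(-7))*n(-7) = (31 + (-1 + (-7)² - 7*√(-5 - 7)))*(½) = (31 + (-1 + 49 - 14*I*√3))*(½) = (31 + (48 - 14*I*√3))*(½) = (79 - 14*I*√3)*(½) = 79/2 - 7*I*√3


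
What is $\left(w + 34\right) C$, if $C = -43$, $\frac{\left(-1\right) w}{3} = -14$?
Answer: $-3268$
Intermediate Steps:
$w = 42$ ($w = \left(-3\right) \left(-14\right) = 42$)
$\left(w + 34\right) C = \left(42 + 34\right) \left(-43\right) = 76 \left(-43\right) = -3268$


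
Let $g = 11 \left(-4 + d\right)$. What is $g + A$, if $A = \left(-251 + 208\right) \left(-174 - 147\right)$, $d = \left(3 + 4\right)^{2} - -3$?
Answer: $14331$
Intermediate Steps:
$d = 52$ ($d = 7^{2} + 3 = 49 + 3 = 52$)
$A = 13803$ ($A = \left(-43\right) \left(-321\right) = 13803$)
$g = 528$ ($g = 11 \left(-4 + 52\right) = 11 \cdot 48 = 528$)
$g + A = 528 + 13803 = 14331$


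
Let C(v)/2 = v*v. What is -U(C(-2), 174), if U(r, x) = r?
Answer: -8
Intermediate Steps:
C(v) = 2*v**2 (C(v) = 2*(v*v) = 2*v**2)
-U(C(-2), 174) = -2*(-2)**2 = -2*4 = -1*8 = -8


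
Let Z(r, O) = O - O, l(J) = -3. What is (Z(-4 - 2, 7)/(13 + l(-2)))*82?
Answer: 0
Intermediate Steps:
Z(r, O) = 0
(Z(-4 - 2, 7)/(13 + l(-2)))*82 = (0/(13 - 3))*82 = (0/10)*82 = (0*(⅒))*82 = 0*82 = 0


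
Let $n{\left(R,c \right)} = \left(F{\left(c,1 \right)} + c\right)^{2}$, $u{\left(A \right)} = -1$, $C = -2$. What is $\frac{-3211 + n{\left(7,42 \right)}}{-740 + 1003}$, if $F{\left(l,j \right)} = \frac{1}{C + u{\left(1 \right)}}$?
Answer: $- \frac{13274}{2367} \approx -5.6079$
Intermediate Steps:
$F{\left(l,j \right)} = - \frac{1}{3}$ ($F{\left(l,j \right)} = \frac{1}{-2 - 1} = \frac{1}{-3} = - \frac{1}{3}$)
$n{\left(R,c \right)} = \left(- \frac{1}{3} + c\right)^{2}$
$\frac{-3211 + n{\left(7,42 \right)}}{-740 + 1003} = \frac{-3211 + \frac{\left(-1 + 3 \cdot 42\right)^{2}}{9}}{-740 + 1003} = \frac{-3211 + \frac{\left(-1 + 126\right)^{2}}{9}}{263} = \left(-3211 + \frac{125^{2}}{9}\right) \frac{1}{263} = \left(-3211 + \frac{1}{9} \cdot 15625\right) \frac{1}{263} = \left(-3211 + \frac{15625}{9}\right) \frac{1}{263} = \left(- \frac{13274}{9}\right) \frac{1}{263} = - \frac{13274}{2367}$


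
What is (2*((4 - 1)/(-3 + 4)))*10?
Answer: 60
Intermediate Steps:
(2*((4 - 1)/(-3 + 4)))*10 = (2*(3/1))*10 = (2*(3*1))*10 = (2*3)*10 = 6*10 = 60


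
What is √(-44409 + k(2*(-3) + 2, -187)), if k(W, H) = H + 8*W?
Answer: 2*I*√11157 ≈ 211.25*I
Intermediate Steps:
√(-44409 + k(2*(-3) + 2, -187)) = √(-44409 + (-187 + 8*(2*(-3) + 2))) = √(-44409 + (-187 + 8*(-6 + 2))) = √(-44409 + (-187 + 8*(-4))) = √(-44409 + (-187 - 32)) = √(-44409 - 219) = √(-44628) = 2*I*√11157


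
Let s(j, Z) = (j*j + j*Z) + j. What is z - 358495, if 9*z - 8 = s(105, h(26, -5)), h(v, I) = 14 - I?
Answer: -3213322/9 ≈ -3.5704e+5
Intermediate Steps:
s(j, Z) = j + j² + Z*j (s(j, Z) = (j² + Z*j) + j = j + j² + Z*j)
z = 13133/9 (z = 8/9 + (105*(1 + (14 - 1*(-5)) + 105))/9 = 8/9 + (105*(1 + (14 + 5) + 105))/9 = 8/9 + (105*(1 + 19 + 105))/9 = 8/9 + (105*125)/9 = 8/9 + (⅑)*13125 = 8/9 + 4375/3 = 13133/9 ≈ 1459.2)
z - 358495 = 13133/9 - 358495 = -3213322/9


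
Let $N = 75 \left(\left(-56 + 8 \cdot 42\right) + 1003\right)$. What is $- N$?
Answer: $-96225$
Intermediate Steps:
$N = 96225$ ($N = 75 \left(\left(-56 + 336\right) + 1003\right) = 75 \left(280 + 1003\right) = 75 \cdot 1283 = 96225$)
$- N = \left(-1\right) 96225 = -96225$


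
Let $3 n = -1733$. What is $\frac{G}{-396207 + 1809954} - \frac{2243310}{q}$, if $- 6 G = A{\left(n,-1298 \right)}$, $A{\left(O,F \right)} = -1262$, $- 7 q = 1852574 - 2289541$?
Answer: $- \frac{66600652707793}{1853282356047} \approx -35.937$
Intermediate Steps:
$n = - \frac{1733}{3}$ ($n = \frac{1}{3} \left(-1733\right) = - \frac{1733}{3} \approx -577.67$)
$q = \frac{436967}{7}$ ($q = - \frac{1852574 - 2289541}{7} = \left(- \frac{1}{7}\right) \left(-436967\right) = \frac{436967}{7} \approx 62424.0$)
$G = \frac{631}{3}$ ($G = \left(- \frac{1}{6}\right) \left(-1262\right) = \frac{631}{3} \approx 210.33$)
$\frac{G}{-396207 + 1809954} - \frac{2243310}{q} = \frac{631}{3 \left(-396207 + 1809954\right)} - \frac{2243310}{\frac{436967}{7}} = \frac{631}{3 \cdot 1413747} - \frac{15703170}{436967} = \frac{631}{3} \cdot \frac{1}{1413747} - \frac{15703170}{436967} = \frac{631}{4241241} - \frac{15703170}{436967} = - \frac{66600652707793}{1853282356047}$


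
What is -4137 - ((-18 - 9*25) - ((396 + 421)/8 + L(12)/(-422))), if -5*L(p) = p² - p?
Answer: -32002897/8440 ≈ -3791.8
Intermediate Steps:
L(p) = -p²/5 + p/5 (L(p) = -(p² - p)/5 = -p²/5 + p/5)
-4137 - ((-18 - 9*25) - ((396 + 421)/8 + L(12)/(-422))) = -4137 - ((-18 - 9*25) - ((396 + 421)/8 + ((⅕)*12*(1 - 1*12))/(-422))) = -4137 - ((-18 - 225) - (817*(⅛) + ((⅕)*12*(1 - 12))*(-1/422))) = -4137 - (-243 - (817/8 + ((⅕)*12*(-11))*(-1/422))) = -4137 - (-243 - (817/8 - 132/5*(-1/422))) = -4137 - (-243 - (817/8 + 66/1055)) = -4137 - (-243 - 1*862463/8440) = -4137 - (-243 - 862463/8440) = -4137 - 1*(-2913383/8440) = -4137 + 2913383/8440 = -32002897/8440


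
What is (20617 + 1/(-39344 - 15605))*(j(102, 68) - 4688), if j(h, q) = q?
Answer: -5233921917840/54949 ≈ -9.5251e+7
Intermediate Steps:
(20617 + 1/(-39344 - 15605))*(j(102, 68) - 4688) = (20617 + 1/(-39344 - 15605))*(68 - 4688) = (20617 + 1/(-54949))*(-4620) = (20617 - 1/54949)*(-4620) = (1132883532/54949)*(-4620) = -5233921917840/54949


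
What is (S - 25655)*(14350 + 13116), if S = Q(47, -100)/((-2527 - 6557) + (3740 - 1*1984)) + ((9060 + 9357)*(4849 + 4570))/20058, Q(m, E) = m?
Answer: -5721432396691061/12248752 ≈ -4.6710e+8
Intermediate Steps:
S = 211864197903/24497504 (S = 47/((-2527 - 6557) + (3740 - 1*1984)) + ((9060 + 9357)*(4849 + 4570))/20058 = 47/(-9084 + (3740 - 1984)) + (18417*9419)*(1/20058) = 47/(-9084 + 1756) + 173469723*(1/20058) = 47/(-7328) + 57823241/6686 = 47*(-1/7328) + 57823241/6686 = -47/7328 + 57823241/6686 = 211864197903/24497504 ≈ 8648.4)
(S - 25655)*(14350 + 13116) = (211864197903/24497504 - 25655)*(14350 + 13116) = -416619267217/24497504*27466 = -5721432396691061/12248752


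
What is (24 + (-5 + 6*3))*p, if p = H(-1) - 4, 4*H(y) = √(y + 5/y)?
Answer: -148 + 37*I*√6/4 ≈ -148.0 + 22.658*I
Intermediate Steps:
H(y) = √(y + 5/y)/4
p = -4 + I*√6/4 (p = √(-1 + 5/(-1))/4 - 4 = √(-1 + 5*(-1))/4 - 4 = √(-1 - 5)/4 - 4 = √(-6)/4 - 4 = (I*√6)/4 - 4 = I*√6/4 - 4 = -4 + I*√6/4 ≈ -4.0 + 0.61237*I)
(24 + (-5 + 6*3))*p = (24 + (-5 + 6*3))*(-4 + I*√6/4) = (24 + (-5 + 18))*(-4 + I*√6/4) = (24 + 13)*(-4 + I*√6/4) = 37*(-4 + I*√6/4) = -148 + 37*I*√6/4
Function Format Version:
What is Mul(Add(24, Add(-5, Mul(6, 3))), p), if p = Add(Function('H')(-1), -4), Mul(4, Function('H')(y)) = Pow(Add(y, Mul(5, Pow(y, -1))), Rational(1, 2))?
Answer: Add(-148, Mul(Rational(37, 4), I, Pow(6, Rational(1, 2)))) ≈ Add(-148.00, Mul(22.658, I))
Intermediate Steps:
Function('H')(y) = Mul(Rational(1, 4), Pow(Add(y, Mul(5, Pow(y, -1))), Rational(1, 2)))
p = Add(-4, Mul(Rational(1, 4), I, Pow(6, Rational(1, 2)))) (p = Add(Mul(Rational(1, 4), Pow(Add(-1, Mul(5, Pow(-1, -1))), Rational(1, 2))), -4) = Add(Mul(Rational(1, 4), Pow(Add(-1, Mul(5, -1)), Rational(1, 2))), -4) = Add(Mul(Rational(1, 4), Pow(Add(-1, -5), Rational(1, 2))), -4) = Add(Mul(Rational(1, 4), Pow(-6, Rational(1, 2))), -4) = Add(Mul(Rational(1, 4), Mul(I, Pow(6, Rational(1, 2)))), -4) = Add(Mul(Rational(1, 4), I, Pow(6, Rational(1, 2))), -4) = Add(-4, Mul(Rational(1, 4), I, Pow(6, Rational(1, 2)))) ≈ Add(-4.0000, Mul(0.61237, I)))
Mul(Add(24, Add(-5, Mul(6, 3))), p) = Mul(Add(24, Add(-5, Mul(6, 3))), Add(-4, Mul(Rational(1, 4), I, Pow(6, Rational(1, 2))))) = Mul(Add(24, Add(-5, 18)), Add(-4, Mul(Rational(1, 4), I, Pow(6, Rational(1, 2))))) = Mul(Add(24, 13), Add(-4, Mul(Rational(1, 4), I, Pow(6, Rational(1, 2))))) = Mul(37, Add(-4, Mul(Rational(1, 4), I, Pow(6, Rational(1, 2))))) = Add(-148, Mul(Rational(37, 4), I, Pow(6, Rational(1, 2))))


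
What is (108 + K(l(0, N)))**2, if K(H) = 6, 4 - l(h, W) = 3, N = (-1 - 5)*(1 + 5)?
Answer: 12996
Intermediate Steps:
N = -36 (N = -6*6 = -36)
l(h, W) = 1 (l(h, W) = 4 - 1*3 = 4 - 3 = 1)
(108 + K(l(0, N)))**2 = (108 + 6)**2 = 114**2 = 12996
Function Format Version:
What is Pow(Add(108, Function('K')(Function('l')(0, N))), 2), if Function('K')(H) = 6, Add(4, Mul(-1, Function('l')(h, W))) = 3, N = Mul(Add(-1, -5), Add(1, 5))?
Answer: 12996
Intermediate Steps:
N = -36 (N = Mul(-6, 6) = -36)
Function('l')(h, W) = 1 (Function('l')(h, W) = Add(4, Mul(-1, 3)) = Add(4, -3) = 1)
Pow(Add(108, Function('K')(Function('l')(0, N))), 2) = Pow(Add(108, 6), 2) = Pow(114, 2) = 12996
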